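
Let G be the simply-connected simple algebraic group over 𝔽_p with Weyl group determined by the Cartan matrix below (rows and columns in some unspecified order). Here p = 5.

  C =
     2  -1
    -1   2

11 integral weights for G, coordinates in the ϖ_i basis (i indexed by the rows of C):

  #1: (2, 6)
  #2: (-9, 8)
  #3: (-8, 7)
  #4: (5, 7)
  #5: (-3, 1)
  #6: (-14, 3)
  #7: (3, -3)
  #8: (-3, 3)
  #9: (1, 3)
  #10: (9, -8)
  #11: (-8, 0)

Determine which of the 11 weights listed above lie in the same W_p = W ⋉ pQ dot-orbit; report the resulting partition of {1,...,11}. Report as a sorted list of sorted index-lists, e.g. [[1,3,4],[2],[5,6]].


Cartan matrix: type A_2 (|W|=6); un-permuting the 2 rows.

Each λ_j+ρ reduced to Ā_5; 2-tuples below use C's row order:

    λ_1 → (2, 0)
    λ_2 → (1, 3)
    λ_3 → (2, 2)
    λ_4 → (1, 3)
    λ_5 → (2, 0)
    λ_6 → (1, 3)
    λ_7 → (2, 2)
    λ_8 → (2, 2)
    λ_9 → (1, 3)
    λ_10 → (2, 0)
    λ_11 → (1, 3)

Partition of {1..11} into 3 W_5-dot-orbits:

[[1, 5, 10], [2, 4, 6, 9, 11], [3, 7, 8]]


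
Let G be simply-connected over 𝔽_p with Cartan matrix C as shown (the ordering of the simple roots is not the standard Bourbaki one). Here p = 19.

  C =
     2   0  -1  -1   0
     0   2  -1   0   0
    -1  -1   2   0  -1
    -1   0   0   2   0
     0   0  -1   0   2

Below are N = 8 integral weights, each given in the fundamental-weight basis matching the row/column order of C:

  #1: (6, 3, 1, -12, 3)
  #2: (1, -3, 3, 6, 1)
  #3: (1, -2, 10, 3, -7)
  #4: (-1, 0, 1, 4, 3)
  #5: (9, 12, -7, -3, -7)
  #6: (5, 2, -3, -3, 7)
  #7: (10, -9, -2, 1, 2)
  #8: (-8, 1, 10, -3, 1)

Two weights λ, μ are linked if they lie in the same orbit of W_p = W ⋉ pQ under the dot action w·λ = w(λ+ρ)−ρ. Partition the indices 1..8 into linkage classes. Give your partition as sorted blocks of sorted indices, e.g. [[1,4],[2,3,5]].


Root system D_5: the 5×5 matrix C matches after relabeling.

Alcove-folded reps (p=19, 8 weights, presented ϖ-order):

  1: (2, 2, 2, 7, 2)
  2: (2, 2, 2, 7, 2)
  3: (2, 1, 2, 2, 6)
  4: (0, 1, 2, 5, 4)
  5: (2, 1, 2, 2, 6)
  6: (2, 1, 2, 2, 6)
  7: (2, 1, 2, 2, 6)
  8: (2, 2, 2, 7, 2)

These 8 weights hit 3 W_19-dot-orbits; sizes (3, 4, 1):

[[1, 2, 8], [3, 5, 6, 7], [4]]


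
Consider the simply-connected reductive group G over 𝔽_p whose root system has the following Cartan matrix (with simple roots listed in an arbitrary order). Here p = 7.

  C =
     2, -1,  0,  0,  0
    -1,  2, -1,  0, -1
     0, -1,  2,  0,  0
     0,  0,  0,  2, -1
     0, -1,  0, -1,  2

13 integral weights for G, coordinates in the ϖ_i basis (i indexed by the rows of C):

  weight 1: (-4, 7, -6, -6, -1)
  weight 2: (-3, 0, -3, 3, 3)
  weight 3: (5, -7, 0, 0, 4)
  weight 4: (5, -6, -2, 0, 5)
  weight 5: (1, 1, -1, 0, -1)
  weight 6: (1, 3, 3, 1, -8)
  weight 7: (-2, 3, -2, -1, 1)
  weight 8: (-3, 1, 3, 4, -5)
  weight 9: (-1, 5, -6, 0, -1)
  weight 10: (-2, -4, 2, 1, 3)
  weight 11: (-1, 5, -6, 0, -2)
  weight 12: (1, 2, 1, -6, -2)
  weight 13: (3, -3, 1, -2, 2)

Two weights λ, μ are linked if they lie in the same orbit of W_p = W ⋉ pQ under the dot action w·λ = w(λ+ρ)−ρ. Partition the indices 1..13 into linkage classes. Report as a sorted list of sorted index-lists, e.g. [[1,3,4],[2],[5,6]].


Dynkin diagram of C (from the 8 off-diagonal −1 entries): D_5.

Ā_7 reps of the 13 weights (D_5, coords as presented):

  λ_1 → (2, 2, 0, 1, 0) · λ_2 → (0, 1, 0, 2, 1) · λ_3 → (0, 0, 5, 0, 1) · λ_4 → (0, 0, 5, 0, 1) · λ_5 → (2, 2, 0, 1, 0) · λ_6 → (0, 1, 0, 2, 1) · λ_7 → (1, 1, 1, 1, 0) · λ_8 → (2, 2, 0, 1, 0) · λ_9 → (0, 0, 5, 0, 1) · λ_10 → (3, 0, 1, 2, 0) · λ_11 → (0, 0, 5, 0, 1) · λ_12 → (1, 1, 1, 1, 0) · λ_13 → (2, 2, 0, 1, 0)

The 13 indices split into 5 linkage classes (same alcove rep ⇔ same W_7-dot-orbit):

[[1, 5, 8, 13], [2, 6], [3, 4, 9, 11], [7, 12], [10]]


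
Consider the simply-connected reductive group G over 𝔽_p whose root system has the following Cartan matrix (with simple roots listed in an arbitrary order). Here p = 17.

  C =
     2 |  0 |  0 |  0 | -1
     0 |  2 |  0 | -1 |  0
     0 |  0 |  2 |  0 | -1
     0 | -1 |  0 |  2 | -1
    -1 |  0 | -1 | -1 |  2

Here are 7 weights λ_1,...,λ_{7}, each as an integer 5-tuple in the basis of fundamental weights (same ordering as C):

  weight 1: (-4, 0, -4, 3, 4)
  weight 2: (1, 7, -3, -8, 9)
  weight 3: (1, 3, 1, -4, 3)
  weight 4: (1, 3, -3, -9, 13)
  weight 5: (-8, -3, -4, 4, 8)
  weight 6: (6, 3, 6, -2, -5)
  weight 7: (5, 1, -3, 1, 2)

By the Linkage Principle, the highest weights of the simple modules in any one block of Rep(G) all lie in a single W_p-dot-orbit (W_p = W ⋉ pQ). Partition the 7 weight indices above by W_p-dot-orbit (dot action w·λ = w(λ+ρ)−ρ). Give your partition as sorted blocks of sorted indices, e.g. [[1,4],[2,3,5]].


D_5 Cartan matrix, 5 simple roots permuted; ρ=(1,1,1,1,1).

λ_j+ρ reflected into Ā_17 (⟨·,θ^∨⟩≤17); 5-tuples as given:

  λ_1 → (2, 1, 2, 3, 1) · λ_2 → (2, 1, 2, 3, 1) · λ_3 → (2, 1, 2, 3, 1) · λ_4 → (2, 1, 2, 3, 1) · λ_5 → (6, 2, 2, 2, 1) · λ_6 → (2, 1, 2, 3, 1) · λ_7 → (6, 2, 2, 2, 1)

2 distinct reps among the 7 weights ⇒ 2 W_17-linkage classes:

[[1, 2, 3, 4, 6], [5, 7]]


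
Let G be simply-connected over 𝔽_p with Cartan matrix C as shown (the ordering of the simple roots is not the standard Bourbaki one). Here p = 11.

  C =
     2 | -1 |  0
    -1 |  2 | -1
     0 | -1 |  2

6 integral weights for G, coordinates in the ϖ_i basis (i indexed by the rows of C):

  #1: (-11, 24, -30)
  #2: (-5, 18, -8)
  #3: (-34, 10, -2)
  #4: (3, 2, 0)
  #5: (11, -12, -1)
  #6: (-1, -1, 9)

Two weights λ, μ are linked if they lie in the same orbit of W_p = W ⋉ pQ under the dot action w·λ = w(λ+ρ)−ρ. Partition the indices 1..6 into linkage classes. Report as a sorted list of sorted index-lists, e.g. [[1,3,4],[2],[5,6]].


Dynkin diagram of C (from the 4 off-diagonal −1 entries): A_3.

W_11-reps of the 6 weights in Ā_11 (same 3-coord order as C):

    1: (4, 3, 1)
    2: (4, 3, 1)
    3: (0, 0, 10)
    4: (4, 3, 1)
    5: (0, 0, 10)
    6: (0, 0, 10)

These 6 weights hit 2 W_11-dot-orbits; sizes (3, 3):

[[1, 2, 4], [3, 5, 6]]


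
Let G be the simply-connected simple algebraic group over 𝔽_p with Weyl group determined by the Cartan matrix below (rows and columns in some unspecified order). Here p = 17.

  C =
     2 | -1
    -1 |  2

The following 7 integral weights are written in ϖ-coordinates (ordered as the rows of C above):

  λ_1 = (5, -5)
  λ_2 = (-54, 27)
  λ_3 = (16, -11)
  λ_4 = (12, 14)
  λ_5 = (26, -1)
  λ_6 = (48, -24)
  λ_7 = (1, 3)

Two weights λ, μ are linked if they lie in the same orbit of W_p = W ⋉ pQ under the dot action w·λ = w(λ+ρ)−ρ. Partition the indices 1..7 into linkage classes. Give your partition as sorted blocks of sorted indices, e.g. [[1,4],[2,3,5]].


A_2 Cartan matrix, 2 simple roots permuted; ρ=(1,1).

W_17-reps of the 7 weights in Ā_17 (same 2-coord order as C):

  λ_1 → (2, 4);  λ_2 → (9, 6);  λ_3 → (7, 10);  λ_4 → (2, 4);  λ_5 → (7, 10);  λ_6 → (9, 6);  λ_7 → (2, 4)

Linkage partition of the 7 weights (3 classes, p=17):

[[1, 4, 7], [2, 6], [3, 5]]


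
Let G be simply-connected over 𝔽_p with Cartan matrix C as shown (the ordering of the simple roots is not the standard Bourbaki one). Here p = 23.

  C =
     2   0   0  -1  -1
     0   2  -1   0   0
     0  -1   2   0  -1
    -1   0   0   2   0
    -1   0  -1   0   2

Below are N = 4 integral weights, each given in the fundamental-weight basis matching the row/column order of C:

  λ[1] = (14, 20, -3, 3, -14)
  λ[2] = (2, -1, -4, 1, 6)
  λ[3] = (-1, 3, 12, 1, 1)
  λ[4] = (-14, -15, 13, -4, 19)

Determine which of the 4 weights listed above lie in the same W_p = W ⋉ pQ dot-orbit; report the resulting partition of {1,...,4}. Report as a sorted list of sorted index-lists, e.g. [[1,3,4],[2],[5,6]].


Dynkin diagram of C (from the 8 off-diagonal −1 entries): A_5.

λ_j+ρ reflected into Ā_23 (⟨·,θ^∨⟩≤23); 5-tuples as given:

  λ_1 → (0, 4, 13, 2, 2) · λ_2 → (3, 3, 0, 2, 4) · λ_3 → (0, 4, 13, 2, 2) · λ_4 → (3, 3, 0, 2, 4)

These 4 weights hit 2 W_23-dot-orbits; sizes (2, 2):

[[1, 3], [2, 4]]


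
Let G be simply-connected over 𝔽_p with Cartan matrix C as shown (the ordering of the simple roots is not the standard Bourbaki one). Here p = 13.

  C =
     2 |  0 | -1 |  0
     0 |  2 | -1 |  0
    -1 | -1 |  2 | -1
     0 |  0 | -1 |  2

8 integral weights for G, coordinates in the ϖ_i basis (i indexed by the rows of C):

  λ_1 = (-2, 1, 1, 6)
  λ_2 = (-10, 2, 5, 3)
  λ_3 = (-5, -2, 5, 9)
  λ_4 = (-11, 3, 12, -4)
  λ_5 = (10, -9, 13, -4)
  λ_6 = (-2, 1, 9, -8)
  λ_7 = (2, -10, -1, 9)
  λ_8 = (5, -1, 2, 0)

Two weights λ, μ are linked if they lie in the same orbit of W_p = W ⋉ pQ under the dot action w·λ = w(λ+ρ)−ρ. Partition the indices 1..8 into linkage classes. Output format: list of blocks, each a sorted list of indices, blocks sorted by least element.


C ↔ D_4 under row/col permutation; |W(D_4)| = 192.

Ā_13 reps of the 8 weights (D_4, coords as presented):

  λ_1+ρ ↦ (1, 2, 1, 7)
  λ_2+ρ ↦ (6, 0, 3, 1)
  λ_3+ρ ↦ (1, 2, 1, 7)
  λ_4+ρ ↦ (6, 0, 3, 1)
  λ_5+ρ ↦ (1, 2, 1, 7)
  λ_6+ρ ↦ (1, 2, 1, 7)
  λ_7+ρ ↦ (6, 0, 3, 1)
  λ_8+ρ ↦ (6, 0, 3, 1)

Linkage partition of the 8 weights (2 classes, p=13):

[[1, 3, 5, 6], [2, 4, 7, 8]]


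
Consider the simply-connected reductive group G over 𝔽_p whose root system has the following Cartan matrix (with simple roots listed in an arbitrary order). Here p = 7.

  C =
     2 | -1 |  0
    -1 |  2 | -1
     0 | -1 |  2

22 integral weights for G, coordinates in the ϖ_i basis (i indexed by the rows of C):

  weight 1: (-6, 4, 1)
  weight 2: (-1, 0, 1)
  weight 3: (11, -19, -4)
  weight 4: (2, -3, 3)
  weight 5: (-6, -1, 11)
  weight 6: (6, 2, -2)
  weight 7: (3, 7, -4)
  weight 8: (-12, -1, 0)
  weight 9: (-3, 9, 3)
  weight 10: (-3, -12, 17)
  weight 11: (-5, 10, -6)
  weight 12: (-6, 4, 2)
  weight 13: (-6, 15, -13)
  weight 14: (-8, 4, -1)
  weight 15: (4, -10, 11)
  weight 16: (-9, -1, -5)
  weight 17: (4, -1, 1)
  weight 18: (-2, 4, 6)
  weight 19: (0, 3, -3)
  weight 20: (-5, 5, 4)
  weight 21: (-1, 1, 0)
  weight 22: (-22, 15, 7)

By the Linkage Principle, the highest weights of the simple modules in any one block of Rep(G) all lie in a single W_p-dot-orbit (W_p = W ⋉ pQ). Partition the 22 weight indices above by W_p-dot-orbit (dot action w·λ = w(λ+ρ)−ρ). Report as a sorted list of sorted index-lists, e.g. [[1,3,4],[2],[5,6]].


Root system A_3: the 3×3 matrix C matches after relabeling.

λ_j+ρ reflected into Ā_7 (⟨·,θ^∨⟩≤7); 3-tuples as given:

    1: (5, 0, 2)
    2: (0, 1, 2)
    3: (0, 2, 1)
    4: (1, 2, 2)
    5: (5, 0, 2)
    6: (4, 0, 2)
    7: (1, 2, 2)
    8: (1, 3, 3)
    9: (4, 0, 2)
    10: (4, 0, 2)
    11: (0, 2, 1)
    12: (4, 0, 2)
    13: (1, 2, 2)
    14: (5, 0, 2)
    15: (1, 2, 2)
    16: (0, 1, 2)
    17: (5, 0, 2)
    18: (4, 0, 2)
    19: (1, 2, 2)
    20: (0, 2, 1)
    21: (0, 2, 1)
    22: (0, 2, 1)

Grouping the 22 weights by Ā_7-representative: 6 linkage classes.

[[1, 5, 14, 17], [2, 16], [3, 11, 20, 21, 22], [4, 7, 13, 15, 19], [6, 9, 10, 12, 18], [8]]


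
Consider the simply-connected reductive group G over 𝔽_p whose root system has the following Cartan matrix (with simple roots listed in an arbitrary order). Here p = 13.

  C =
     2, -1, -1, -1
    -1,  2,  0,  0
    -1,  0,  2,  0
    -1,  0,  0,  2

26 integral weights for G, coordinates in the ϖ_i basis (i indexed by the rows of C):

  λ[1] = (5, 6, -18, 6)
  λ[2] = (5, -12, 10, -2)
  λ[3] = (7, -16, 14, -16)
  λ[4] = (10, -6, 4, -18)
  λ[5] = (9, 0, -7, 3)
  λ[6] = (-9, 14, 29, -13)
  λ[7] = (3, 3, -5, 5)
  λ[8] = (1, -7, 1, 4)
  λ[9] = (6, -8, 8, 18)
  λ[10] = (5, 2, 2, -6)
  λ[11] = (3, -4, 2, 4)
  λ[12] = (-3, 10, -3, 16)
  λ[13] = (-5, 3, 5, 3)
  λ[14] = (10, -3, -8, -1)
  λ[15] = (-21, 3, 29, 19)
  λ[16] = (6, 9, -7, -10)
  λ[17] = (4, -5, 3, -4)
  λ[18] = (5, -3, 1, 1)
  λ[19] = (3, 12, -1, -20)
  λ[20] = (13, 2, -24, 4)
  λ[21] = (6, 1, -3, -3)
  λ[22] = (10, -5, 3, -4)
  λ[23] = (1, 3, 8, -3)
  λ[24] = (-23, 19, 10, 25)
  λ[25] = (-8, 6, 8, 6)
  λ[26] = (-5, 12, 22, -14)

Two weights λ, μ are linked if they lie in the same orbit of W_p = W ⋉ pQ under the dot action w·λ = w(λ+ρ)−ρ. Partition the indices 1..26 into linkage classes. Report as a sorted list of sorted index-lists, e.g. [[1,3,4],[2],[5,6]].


Type D_4, rank 4, |W|=192; reorder rows/cols to standard.

λ_j+ρ reflected into Ā_13 (⟨·,θ^∨⟩≤13); 4-tuples as given:

  λ_1 → (4, 0, 2, 0);  λ_2 → (3, 2, 2, 2);  λ_3 → (3, 2, 2, 2);  λ_4 → (3, 2, 2, 2);  λ_5 → (1, 1, 4, 2);  λ_6 → (1, 1, 4, 2);  λ_7 → (1, 3, 3, 5);  λ_8 → (2, 2, 2, 1);  λ_9 → (4, 0, 2, 0);  λ_10 → (1, 3, 3, 5);  λ_11 → (1, 3, 3, 5);  λ_12 → (2, 2, 7, 0);  λ_13 → (4, 0, 2, 0);  λ_14 → (2, 2, 7, 0);  λ_15 → (1, 3, 3, 5);  λ_16 → (2, 2, 2, 1);  λ_17 → (2, 2, 2, 1);  λ_18 → (3, 2, 2, 2);  λ_19 → (2, 2, 7, 0);  λ_20 → (1, 3, 3, 5);  λ_21 → (3, 2, 2, 2);  λ_22 → (2, 2, 2, 1);  λ_23 → (2, 2, 7, 0);  λ_24 → (2, 2, 7, 0);  λ_25 → (4, 0, 2, 0);  λ_26 → (4, 0, 2, 0)

6 distinct reps among the 26 weights ⇒ 6 W_13-linkage classes:

[[1, 9, 13, 25, 26], [2, 3, 4, 18, 21], [5, 6], [7, 10, 11, 15, 20], [8, 16, 17, 22], [12, 14, 19, 23, 24]]


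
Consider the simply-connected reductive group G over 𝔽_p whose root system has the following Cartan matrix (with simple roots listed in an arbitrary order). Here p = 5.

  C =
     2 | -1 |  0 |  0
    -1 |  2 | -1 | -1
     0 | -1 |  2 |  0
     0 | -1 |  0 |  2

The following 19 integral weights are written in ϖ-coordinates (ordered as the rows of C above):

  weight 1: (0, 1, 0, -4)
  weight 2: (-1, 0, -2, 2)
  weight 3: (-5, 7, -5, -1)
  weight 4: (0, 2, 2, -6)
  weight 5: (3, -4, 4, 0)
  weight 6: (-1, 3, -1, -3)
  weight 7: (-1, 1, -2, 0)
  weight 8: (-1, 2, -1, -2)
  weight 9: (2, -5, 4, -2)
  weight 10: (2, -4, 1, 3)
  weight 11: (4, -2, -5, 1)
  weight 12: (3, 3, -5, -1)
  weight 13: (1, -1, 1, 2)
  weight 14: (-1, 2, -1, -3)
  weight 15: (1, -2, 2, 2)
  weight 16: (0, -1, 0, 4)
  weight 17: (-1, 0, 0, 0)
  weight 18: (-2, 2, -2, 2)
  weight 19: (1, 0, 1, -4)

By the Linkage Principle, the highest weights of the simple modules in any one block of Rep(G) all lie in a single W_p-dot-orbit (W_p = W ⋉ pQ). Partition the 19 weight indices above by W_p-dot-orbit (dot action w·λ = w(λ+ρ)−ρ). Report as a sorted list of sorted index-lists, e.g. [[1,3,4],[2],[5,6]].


Root system D_4: the 4×4 matrix C matches after relabeling.

Alcove-folded reps (p=5, 19 weights, presented ϖ-order):

    1: (0, 1, 0, 2)
    2: (0, 0, 1, 3)
    3: (1, 0, 1, 3)
    4: (0, 1, 0, 2)
    5: (0, 1, 1, 1)
    6: (0, 1, 0, 2)
    7: (0, 1, 1, 1)
    8: (0, 2, 0, 1)
    9: (1, 0, 1, 3)
    10: (0, 1, 1, 1)
    11: (0, 0, 1, 3)
    12: (1, 0, 1, 3)
    13: (0, 2, 0, 1)
    14: (0, 1, 0, 2)
    15: (0, 1, 1, 1)
    16: (1, 0, 1, 3)
    17: (0, 1, 1, 1)
    18: (0, 1, 0, 2)
    19: (0, 2, 0, 1)

Grouping the 19 weights by Ā_5-representative: 5 linkage classes.

[[1, 4, 6, 14, 18], [2, 11], [3, 9, 12, 16], [5, 7, 10, 15, 17], [8, 13, 19]]


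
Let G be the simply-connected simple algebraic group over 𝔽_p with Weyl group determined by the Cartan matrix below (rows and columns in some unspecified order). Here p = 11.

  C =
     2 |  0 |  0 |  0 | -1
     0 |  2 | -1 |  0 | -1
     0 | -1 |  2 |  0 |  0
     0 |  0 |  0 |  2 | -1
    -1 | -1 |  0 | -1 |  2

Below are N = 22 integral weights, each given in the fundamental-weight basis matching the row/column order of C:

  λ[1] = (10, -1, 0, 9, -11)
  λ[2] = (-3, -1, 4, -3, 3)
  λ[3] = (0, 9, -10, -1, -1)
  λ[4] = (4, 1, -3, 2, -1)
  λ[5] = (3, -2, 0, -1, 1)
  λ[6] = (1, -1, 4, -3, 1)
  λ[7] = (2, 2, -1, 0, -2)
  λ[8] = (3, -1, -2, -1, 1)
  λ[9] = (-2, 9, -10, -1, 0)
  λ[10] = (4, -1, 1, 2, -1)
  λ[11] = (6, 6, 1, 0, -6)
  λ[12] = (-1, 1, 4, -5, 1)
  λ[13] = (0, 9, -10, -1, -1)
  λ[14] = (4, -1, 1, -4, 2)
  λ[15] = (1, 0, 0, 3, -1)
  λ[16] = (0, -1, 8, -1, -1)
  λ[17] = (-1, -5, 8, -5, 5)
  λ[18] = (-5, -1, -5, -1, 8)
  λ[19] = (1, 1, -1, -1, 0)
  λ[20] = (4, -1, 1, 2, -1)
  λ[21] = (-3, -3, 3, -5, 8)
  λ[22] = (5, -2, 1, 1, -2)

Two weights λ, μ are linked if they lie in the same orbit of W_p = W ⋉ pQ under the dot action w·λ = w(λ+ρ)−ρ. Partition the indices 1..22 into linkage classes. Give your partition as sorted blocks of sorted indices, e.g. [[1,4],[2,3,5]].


Dynkin diagram of C (from the 8 off-diagonal −1 entries): D_5.

Each λ_j+ρ reduced to Ā_11; 5-tuples below use C's row order:

  λ_1+ρ ↦ (1, 0, 9, 0, 0);  λ_2+ρ ↦ (2, 0, 5, 2, 0);  λ_3+ρ ↦ (1, 0, 9, 0, 0);  λ_4+ρ ↦ (5, 0, 2, 3, 0);  λ_5+ρ ↦ (4, 1, 0, 0, 1);  λ_6+ρ ↦ (2, 0, 5, 2, 0);  λ_7+ρ ↦ (2, 2, 0, 0, 1);  λ_8+ρ ↦ (4, 1, 0, 0, 1);  λ_9+ρ ↦ (1, 0, 9, 0, 0);  λ_10+ρ ↦ (5, 0, 2, 3, 0);  λ_11+ρ ↦ (2, 1, 1, 4, 0);  λ_12+ρ ↦ (2, 0, 5, 2, 0);  λ_13+ρ ↦ (1, 0, 9, 0, 0);  λ_14+ρ ↦ (5, 0, 2, 3, 0);  λ_15+ρ ↦ (2, 1, 1, 4, 0);  λ_16+ρ ↦ (1, 0, 9, 0, 0);  λ_17+ρ ↦ (2, 0, 5, 2, 0);  λ_18+ρ ↦ (4, 1, 0, 0, 1);  λ_19+ρ ↦ (2, 2, 0, 0, 1);  λ_20+ρ ↦ (5, 0, 2, 3, 0);  λ_21+ρ ↦ (2, 1, 1, 4, 0);  λ_22+ρ ↦ (4, 1, 0, 0, 1)

The 22 indices split into 6 linkage classes (same alcove rep ⇔ same W_11-dot-orbit):

[[1, 3, 9, 13, 16], [2, 6, 12, 17], [4, 10, 14, 20], [5, 8, 18, 22], [7, 19], [11, 15, 21]]


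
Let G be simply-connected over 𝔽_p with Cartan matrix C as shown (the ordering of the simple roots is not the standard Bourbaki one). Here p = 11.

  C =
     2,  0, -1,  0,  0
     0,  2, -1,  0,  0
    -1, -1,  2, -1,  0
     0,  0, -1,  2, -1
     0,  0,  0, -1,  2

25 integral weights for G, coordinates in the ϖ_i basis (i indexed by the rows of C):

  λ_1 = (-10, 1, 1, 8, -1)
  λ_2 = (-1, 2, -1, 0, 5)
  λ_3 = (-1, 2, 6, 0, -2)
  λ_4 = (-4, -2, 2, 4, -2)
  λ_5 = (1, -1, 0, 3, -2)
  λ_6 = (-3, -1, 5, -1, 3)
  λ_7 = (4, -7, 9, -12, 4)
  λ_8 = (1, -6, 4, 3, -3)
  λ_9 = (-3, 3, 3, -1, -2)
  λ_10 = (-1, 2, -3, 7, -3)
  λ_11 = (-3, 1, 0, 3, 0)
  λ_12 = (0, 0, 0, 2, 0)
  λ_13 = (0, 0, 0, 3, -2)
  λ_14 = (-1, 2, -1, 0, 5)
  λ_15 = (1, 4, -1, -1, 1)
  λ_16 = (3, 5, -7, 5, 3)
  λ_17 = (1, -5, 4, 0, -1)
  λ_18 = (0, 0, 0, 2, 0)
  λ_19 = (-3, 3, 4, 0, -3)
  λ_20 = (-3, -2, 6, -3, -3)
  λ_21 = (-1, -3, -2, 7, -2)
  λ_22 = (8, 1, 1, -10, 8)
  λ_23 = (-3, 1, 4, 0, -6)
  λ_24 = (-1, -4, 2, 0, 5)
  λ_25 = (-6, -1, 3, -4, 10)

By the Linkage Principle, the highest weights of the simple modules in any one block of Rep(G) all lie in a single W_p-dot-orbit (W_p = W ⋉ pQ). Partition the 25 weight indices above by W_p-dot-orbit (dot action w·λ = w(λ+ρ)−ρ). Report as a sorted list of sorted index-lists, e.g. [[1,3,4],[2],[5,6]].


Root system D_5: the 5×5 matrix C matches after relabeling.

W_11-reps of the 25 weights in Ā_11 (same 5-coord order as C):

  [1] (2, 5, 0, 0, 2) · [2] (0, 3, 0, 1, 6) · [3] (0, 3, 0, 1, 6) · [4] (2, 0, 1, 3, 1) · [5] (2, 0, 1, 3, 1) · [6] (2, 0, 1, 3, 1) · [7] (2, 1, 0, 2, 2) · [8] (2, 5, 0, 0, 2) · [9] (2, 4, 1, 1, 0) · [10] (2, 1, 0, 2, 2) · [11] (1, 1, 1, 3, 1) · [12] (1, 1, 1, 3, 1) · [13] (1, 1, 1, 3, 1) · [14] (0, 3, 0, 1, 6) · [15] (2, 5, 0, 0, 2) · [16] (2, 0, 1, 3, 1) · [17] (2, 4, 1, 1, 0) · [18] (1, 1, 1, 3, 1) · [19] (2, 4, 1, 1, 0) · [20] (2, 1, 0, 2, 2) · [21] (2, 0, 1, 3, 1) · [22] (2, 5, 0, 0, 2) · [23] (1, 1, 1, 3, 1) · [24] (0, 3, 0, 1, 6) · [25] (0, 3, 0, 1, 6)

The 25 indices split into 6 linkage classes (same alcove rep ⇔ same W_11-dot-orbit):

[[1, 8, 15, 22], [2, 3, 14, 24, 25], [4, 5, 6, 16, 21], [7, 10, 20], [9, 17, 19], [11, 12, 13, 18, 23]]


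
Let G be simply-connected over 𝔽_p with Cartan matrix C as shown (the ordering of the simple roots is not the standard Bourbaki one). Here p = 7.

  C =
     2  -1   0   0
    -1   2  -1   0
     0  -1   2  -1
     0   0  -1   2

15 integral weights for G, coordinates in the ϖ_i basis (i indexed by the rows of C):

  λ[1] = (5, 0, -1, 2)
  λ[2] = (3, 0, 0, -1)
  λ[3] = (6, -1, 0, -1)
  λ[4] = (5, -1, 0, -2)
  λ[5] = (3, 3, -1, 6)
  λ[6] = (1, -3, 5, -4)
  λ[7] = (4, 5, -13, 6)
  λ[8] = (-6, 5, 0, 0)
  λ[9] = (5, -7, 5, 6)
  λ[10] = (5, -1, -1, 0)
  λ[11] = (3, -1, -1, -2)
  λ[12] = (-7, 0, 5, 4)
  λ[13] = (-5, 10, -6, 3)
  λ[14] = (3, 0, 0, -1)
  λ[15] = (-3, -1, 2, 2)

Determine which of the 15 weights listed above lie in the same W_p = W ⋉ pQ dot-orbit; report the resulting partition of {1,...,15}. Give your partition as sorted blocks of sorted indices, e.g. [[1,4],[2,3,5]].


A_4 Cartan matrix, 4 simple roots permuted; ρ=(1,1,1,1).

Folding the 15 weights λ_j+ρ into Ā_7 (reps in the given 4-coord order):

    [1] (3, 1, 0, 0)
    [2] (4, 1, 1, 0)
    [3] (6, 0, 0, 1)
    [4] (6, 0, 0, 1)
    [5] (3, 1, 0, 0)
    [6] (0, 2, 1, 3)
    [7] (4, 1, 1, 0)
    [8] (4, 1, 1, 0)
    [9] (6, 0, 0, 1)
    [10] (6, 0, 0, 1)
    [11] (3, 1, 0, 0)
    [12] (4, 1, 1, 0)
    [13] (0, 2, 1, 3)
    [14] (4, 1, 1, 0)
    [15] (0, 2, 1, 3)

The 15 indices split into 4 linkage classes (same alcove rep ⇔ same W_7-dot-orbit):

[[1, 5, 11], [2, 7, 8, 12, 14], [3, 4, 9, 10], [6, 13, 15]]


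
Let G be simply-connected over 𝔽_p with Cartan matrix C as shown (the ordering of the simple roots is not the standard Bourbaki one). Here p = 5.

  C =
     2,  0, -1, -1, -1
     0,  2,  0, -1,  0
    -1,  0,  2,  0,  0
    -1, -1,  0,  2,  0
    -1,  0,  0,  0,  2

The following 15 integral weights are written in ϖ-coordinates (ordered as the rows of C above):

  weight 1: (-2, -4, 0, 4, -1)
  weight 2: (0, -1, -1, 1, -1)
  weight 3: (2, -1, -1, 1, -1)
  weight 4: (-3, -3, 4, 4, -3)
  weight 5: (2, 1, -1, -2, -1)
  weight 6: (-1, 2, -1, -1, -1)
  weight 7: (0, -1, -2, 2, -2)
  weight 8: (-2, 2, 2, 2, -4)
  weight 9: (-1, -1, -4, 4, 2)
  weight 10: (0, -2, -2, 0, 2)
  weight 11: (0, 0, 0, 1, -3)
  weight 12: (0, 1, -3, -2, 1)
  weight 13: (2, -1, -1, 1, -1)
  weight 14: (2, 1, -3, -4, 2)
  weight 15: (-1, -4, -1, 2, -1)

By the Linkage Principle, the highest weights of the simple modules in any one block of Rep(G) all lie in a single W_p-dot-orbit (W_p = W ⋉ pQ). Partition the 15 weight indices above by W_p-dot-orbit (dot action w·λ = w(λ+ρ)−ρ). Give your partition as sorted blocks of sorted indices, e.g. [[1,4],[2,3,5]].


Root system D_5: the 5×5 matrix C matches after relabeling.

Each λ_j+ρ reduced to Ā_5; 5-tuples below use C's row order:

  λ_1+ρ ↦ (0, 3, 0, 0, 1)
  λ_2+ρ ↦ (1, 0, 0, 1, 0)
  λ_3+ρ ↦ (0, 3, 0, 0, 0)
  λ_4+ρ ↦ (1, 1, 0, 0, 1)
  λ_5+ρ ↦ (1, 0, 0, 1, 0)
  λ_6+ρ ↦ (0, 3, 0, 0, 0)
  λ_7+ρ ↦ (1, 0, 0, 1, 0)
  λ_8+ρ ↦ (1, 0, 0, 1, 0)
  λ_9+ρ ↦ (0, 3, 0, 0, 0)
  λ_10+ρ ↦ (0, 1, 1, 0, 3)
  λ_11+ρ ↦ (1, 1, 0, 0, 1)
  λ_12+ρ ↦ (1, 0, 0, 1, 0)
  λ_13+ρ ↦ (0, 3, 0, 0, 0)
  λ_14+ρ ↦ (1, 0, 0, 1, 1)
  λ_15+ρ ↦ (0, 3, 0, 0, 0)

These 15 weights hit 6 W_5-dot-orbits; sizes (1, 5, 5, 2, 1, 1):

[[1], [2, 5, 7, 8, 12], [3, 6, 9, 13, 15], [4, 11], [10], [14]]


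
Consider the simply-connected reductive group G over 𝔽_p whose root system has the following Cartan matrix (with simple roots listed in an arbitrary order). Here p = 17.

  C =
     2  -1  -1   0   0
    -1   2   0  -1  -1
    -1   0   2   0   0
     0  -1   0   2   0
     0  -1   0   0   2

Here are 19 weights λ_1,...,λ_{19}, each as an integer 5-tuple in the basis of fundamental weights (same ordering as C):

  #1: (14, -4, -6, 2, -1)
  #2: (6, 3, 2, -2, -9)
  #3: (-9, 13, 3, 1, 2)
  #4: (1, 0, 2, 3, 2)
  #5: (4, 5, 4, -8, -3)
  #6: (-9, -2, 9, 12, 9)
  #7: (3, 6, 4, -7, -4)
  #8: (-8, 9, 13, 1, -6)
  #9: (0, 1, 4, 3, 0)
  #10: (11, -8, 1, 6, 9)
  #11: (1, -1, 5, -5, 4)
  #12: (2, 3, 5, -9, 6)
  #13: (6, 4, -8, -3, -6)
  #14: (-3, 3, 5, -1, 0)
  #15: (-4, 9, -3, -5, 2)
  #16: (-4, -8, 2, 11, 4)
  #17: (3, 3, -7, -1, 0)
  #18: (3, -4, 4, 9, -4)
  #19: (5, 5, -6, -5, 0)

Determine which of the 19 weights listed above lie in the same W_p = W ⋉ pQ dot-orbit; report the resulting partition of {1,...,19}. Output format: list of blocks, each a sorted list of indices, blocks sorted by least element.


Cartan matrix: type D_5 (|W|=1920); un-permuting the 5 rows.

λ_j+ρ reflected into Ā_17 (⟨·,θ^∨⟩≤17); 5-tuples as given:

  λ_1 → (2, 0, 5, 0, 3);  λ_2 → (2, 1, 3, 4, 3);  λ_3 → (2, 2, 4, 0, 1);  λ_4 → (2, 1, 3, 4, 3);  λ_5 → (1, 2, 5, 4, 1);  λ_6 → (1, 2, 5, 4, 1);  λ_7 → (1, 2, 5, 4, 1);  λ_8 → (2, 0, 5, 0, 3);  λ_9 → (1, 2, 5, 4, 1);  λ_10 → (2, 0, 5, 0, 3);  λ_11 → (2, 2, 4, 0, 1);  λ_12 → (2, 1, 3, 4, 3);  λ_13 → (2, 0, 5, 0, 3);  λ_14 → (2, 2, 4, 0, 1);  λ_15 → (2, 1, 3, 4, 3);  λ_16 → (2, 0, 5, 0, 3);  λ_17 → (2, 2, 4, 0, 1);  λ_18 → (2, 1, 3, 4, 3);  λ_19 → (1, 2, 5, 4, 1)

These 19 weights hit 4 W_17-dot-orbits; sizes (5, 5, 4, 5):

[[1, 8, 10, 13, 16], [2, 4, 12, 15, 18], [3, 11, 14, 17], [5, 6, 7, 9, 19]]


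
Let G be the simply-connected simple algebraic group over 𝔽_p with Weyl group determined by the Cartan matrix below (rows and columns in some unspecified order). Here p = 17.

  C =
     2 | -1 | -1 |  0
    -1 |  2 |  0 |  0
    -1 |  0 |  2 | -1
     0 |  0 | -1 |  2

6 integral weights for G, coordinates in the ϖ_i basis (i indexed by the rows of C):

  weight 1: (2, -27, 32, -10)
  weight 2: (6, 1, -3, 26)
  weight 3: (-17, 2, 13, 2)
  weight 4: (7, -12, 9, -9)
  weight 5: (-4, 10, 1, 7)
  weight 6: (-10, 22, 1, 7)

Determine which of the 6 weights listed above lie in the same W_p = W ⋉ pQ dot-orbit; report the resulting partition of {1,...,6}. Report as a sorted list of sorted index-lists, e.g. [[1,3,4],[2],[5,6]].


Cartan matrix: type A_4 (|W|=120); un-permuting the 4 rows.

Alcove-folded reps (p=17, 6 weights, presented ϖ-order):

  λ_1+ρ ↦ (2, 7, 1, 6)
  λ_2+ρ ↦ (2, 5, 8, 0)
  λ_3+ρ ↦ (1, 13, 2, 1)
  λ_4+ρ ↦ (2, 7, 1, 6)
  λ_5+ρ ↦ (2, 7, 1, 6)
  λ_6+ρ ↦ (2, 7, 1, 6)

Grouping the 6 weights by Ā_17-representative: 3 linkage classes.

[[1, 4, 5, 6], [2], [3]]


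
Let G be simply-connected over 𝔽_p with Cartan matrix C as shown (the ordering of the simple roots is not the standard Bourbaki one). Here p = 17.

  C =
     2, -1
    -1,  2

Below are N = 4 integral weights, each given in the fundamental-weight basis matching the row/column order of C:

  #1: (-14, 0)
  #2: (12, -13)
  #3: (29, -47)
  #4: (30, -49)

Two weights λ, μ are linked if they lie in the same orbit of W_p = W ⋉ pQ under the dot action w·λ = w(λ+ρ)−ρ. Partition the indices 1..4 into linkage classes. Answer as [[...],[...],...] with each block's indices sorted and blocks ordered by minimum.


Dynkin diagram of C (from the 2 off-diagonal −1 entries): A_2.

Alcove-folded reps (p=17, 4 weights, presented ϖ-order):

    λ_1+ρ ↦ (1, 12)
    λ_2+ρ ↦ (1, 12)
    λ_3+ρ ↦ (1, 12)
    λ_4+ρ ↦ (0, 14)

Grouping the 4 weights by Ā_17-representative: 2 linkage classes.

[[1, 2, 3], [4]]


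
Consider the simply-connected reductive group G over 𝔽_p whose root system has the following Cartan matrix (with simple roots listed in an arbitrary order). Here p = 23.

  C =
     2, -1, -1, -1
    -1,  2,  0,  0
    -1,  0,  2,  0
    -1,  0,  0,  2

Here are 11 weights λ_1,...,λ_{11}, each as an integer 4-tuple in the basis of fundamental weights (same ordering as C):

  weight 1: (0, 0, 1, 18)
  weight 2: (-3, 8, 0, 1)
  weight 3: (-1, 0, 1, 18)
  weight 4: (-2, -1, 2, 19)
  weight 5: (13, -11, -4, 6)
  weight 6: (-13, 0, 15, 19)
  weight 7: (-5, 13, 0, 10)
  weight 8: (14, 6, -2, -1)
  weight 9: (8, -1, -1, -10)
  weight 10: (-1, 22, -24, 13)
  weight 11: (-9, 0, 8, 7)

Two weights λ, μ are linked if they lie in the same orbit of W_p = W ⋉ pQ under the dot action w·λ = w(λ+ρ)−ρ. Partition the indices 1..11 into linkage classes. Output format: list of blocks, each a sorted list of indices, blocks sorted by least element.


C ↔ D_4 under row/col permutation; |W(D_4)| = 192.

Alcove-folded reps (p=23, 11 weights, presented ϖ-order):

  λ_1 → (0, 1, 2, 19) · λ_2 → (1, 7, 1, 0) · λ_3 → (0, 1, 2, 19) · λ_4 → (0, 1, 2, 19) · λ_5 → (1, 10, 3, 7) · λ_6 → (1, 10, 3, 7) · λ_7 → (1, 10, 3, 7) · λ_8 → (1, 7, 1, 0) · λ_9 → (0, 0, 0, 9) · λ_10 → (0, 0, 0, 9) · λ_11 → (1, 7, 1, 0)

The 11 indices split into 4 linkage classes (same alcove rep ⇔ same W_23-dot-orbit):

[[1, 3, 4], [2, 8, 11], [5, 6, 7], [9, 10]]


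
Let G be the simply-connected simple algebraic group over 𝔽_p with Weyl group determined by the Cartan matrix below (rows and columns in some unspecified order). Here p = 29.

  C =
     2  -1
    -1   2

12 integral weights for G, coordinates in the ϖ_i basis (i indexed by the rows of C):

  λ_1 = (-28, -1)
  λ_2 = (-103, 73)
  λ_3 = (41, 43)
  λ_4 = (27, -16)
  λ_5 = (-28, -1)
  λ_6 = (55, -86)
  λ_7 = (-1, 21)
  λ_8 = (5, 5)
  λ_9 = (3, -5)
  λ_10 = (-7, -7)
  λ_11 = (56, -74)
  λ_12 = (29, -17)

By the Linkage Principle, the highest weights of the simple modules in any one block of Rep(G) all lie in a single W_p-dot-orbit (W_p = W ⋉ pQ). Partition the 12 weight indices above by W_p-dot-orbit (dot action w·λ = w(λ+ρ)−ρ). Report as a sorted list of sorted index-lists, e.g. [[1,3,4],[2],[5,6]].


Root system A_2: the 2×2 matrix C matches after relabeling.

Folding the 12 weights λ_j+ρ into Ā_29 (reps in the given 2-coord order):

  λ_1+ρ ↦ (0, 27) · λ_2+ρ ↦ (13, 15) · λ_3+ρ ↦ (13, 15) · λ_4+ρ ↦ (13, 15) · λ_5+ρ ↦ (0, 27) · λ_6+ρ ↦ (0, 27) · λ_7+ρ ↦ (0, 22) · λ_8+ρ ↦ (6, 6) · λ_9+ρ ↦ (0, 4) · λ_10+ρ ↦ (6, 6) · λ_11+ρ ↦ (13, 15) · λ_12+ρ ↦ (13, 15)

The 12 indices split into 5 linkage classes (same alcove rep ⇔ same W_29-dot-orbit):

[[1, 5, 6], [2, 3, 4, 11, 12], [7], [8, 10], [9]]


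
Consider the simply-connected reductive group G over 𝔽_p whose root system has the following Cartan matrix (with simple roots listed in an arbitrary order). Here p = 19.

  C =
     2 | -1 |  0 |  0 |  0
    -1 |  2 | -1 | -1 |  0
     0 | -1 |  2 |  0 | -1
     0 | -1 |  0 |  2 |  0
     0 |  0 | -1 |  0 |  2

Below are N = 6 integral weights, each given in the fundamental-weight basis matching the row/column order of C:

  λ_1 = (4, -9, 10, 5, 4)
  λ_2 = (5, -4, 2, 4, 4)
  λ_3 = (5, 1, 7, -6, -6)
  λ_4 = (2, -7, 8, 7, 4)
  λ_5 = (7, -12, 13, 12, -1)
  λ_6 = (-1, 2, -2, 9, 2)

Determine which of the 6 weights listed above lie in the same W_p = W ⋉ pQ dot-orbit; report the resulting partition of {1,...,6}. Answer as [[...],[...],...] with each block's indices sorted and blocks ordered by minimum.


Type D_5, rank 5, |W|=1920; reorder rows/cols to standard.

Alcove-folded reps (p=19, 6 weights, presented ϖ-order):

  [1] (3, 3, 0, 2, 5)
  [2] (3, 3, 0, 2, 5)
  [3] (3, 3, 0, 2, 5)
  [4] (3, 3, 0, 2, 5)
  [5] (3, 3, 0, 2, 5)
  [6] (0, 2, 1, 10, 2)

The 6 indices split into 2 linkage classes (same alcove rep ⇔ same W_19-dot-orbit):

[[1, 2, 3, 4, 5], [6]]


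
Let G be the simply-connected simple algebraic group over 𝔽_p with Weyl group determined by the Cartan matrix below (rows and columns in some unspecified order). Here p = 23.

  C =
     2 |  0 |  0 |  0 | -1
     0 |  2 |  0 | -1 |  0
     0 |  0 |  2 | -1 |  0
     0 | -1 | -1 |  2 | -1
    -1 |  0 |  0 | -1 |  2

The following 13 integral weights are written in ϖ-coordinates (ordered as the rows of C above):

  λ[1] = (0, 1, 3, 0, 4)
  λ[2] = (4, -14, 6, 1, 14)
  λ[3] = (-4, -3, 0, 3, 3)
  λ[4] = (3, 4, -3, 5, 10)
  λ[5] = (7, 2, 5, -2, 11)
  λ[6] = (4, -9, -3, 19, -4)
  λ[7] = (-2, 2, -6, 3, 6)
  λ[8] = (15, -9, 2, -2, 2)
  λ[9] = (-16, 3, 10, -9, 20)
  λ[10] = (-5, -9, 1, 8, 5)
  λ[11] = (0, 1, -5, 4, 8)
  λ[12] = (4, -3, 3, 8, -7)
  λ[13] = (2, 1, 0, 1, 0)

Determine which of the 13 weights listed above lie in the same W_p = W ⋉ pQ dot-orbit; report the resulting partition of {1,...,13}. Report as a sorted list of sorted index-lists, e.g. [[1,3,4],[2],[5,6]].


Root system D_5: the 5×5 matrix C matches after relabeling.

Alcove-folded reps (p=23, 13 weights, presented ϖ-order):

  [1] (1, 2, 4, 1, 5);  [2] (1, 2, 4, 1, 5);  [3] (3, 2, 1, 2, 1);  [4] (3, 2, 1, 2, 1);  [5] (3, 2, 1, 2, 1);  [6] (4, 8, 2, 1, 2);  [7] (1, 2, 4, 1, 5);  [8] (10, 3, 2, 1, 2);  [9] (10, 3, 2, 1, 2);  [10] (4, 8, 2, 1, 2);  [11] (1, 2, 4, 1, 5);  [12] (1, 2, 4, 1, 5);  [13] (3, 2, 1, 2, 1)

Grouping the 13 weights by Ā_23-representative: 4 linkage classes.

[[1, 2, 7, 11, 12], [3, 4, 5, 13], [6, 10], [8, 9]]


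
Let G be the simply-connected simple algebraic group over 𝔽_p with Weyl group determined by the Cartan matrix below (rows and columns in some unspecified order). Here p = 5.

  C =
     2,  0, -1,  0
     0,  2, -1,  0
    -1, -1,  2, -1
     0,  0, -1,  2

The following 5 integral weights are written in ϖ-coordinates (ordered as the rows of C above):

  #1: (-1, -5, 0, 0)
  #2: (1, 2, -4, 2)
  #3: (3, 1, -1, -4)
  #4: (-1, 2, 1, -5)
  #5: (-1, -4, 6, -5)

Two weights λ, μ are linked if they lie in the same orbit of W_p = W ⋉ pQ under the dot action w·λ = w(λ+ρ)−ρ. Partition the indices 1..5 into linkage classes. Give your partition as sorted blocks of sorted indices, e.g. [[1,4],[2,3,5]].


Root system D_4: the 4×4 matrix C matches after relabeling.

Alcove-folded reps (p=5, 5 weights, presented ϖ-order):

    λ_1 → (1, 1, 1, 0)
    λ_2 → (1, 0, 2, 0)
    λ_3 → (1, 1, 1, 0)
    λ_4 → (2, 1, 0, 2)
    λ_5 → (2, 1, 0, 2)

Grouping the 5 weights by Ā_5-representative: 3 linkage classes.

[[1, 3], [2], [4, 5]]


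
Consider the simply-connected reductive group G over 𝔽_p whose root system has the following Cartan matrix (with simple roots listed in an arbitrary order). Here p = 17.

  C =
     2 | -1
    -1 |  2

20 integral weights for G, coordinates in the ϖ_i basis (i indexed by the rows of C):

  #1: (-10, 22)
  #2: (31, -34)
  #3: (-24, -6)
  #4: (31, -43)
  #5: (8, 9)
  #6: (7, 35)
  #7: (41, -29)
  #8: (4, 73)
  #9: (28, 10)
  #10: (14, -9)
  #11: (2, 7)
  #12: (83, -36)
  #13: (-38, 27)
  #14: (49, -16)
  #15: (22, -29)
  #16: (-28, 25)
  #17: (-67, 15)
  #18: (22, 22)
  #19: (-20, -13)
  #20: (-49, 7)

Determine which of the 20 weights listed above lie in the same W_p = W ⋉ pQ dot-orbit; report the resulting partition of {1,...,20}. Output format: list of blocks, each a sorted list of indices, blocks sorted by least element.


Cartan matrix: type A_2 (|W|=6); un-permuting the 2 rows.

Ā_17 reps of the 20 weights (A_2, coords as presented):

  1: (3, 8);  2: (15, 1);  3: (6, 6);  4: (7, 8);  5: (7, 8);  6: (7, 8);  7: (3, 8);  8: (6, 6);  9: (6, 6);  10: (7, 8);  11: (3, 8);  12: (15, 1);  13: (3, 8);  14: (15, 1);  15: (6, 6);  16: (7, 9);  17: (15, 1);  18: (6, 6);  19: (2, 3);  20: (3, 8)

These 20 weights hit 6 W_17-dot-orbits; sizes (5, 4, 5, 4, 1, 1):

[[1, 7, 11, 13, 20], [2, 12, 14, 17], [3, 8, 9, 15, 18], [4, 5, 6, 10], [16], [19]]


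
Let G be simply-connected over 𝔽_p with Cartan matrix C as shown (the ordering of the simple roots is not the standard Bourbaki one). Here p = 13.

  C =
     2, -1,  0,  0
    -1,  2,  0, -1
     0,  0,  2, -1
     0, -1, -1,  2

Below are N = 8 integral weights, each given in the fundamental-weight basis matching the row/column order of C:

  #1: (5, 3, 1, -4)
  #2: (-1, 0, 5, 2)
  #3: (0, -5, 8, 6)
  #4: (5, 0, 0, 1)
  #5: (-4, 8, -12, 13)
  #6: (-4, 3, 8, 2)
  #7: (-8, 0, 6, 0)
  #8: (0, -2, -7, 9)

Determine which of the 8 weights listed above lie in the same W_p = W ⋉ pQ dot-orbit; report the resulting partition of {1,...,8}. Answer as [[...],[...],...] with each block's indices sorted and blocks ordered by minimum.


A_4 Cartan matrix, 4 simple roots permuted; ρ=(1,1,1,1).

Each λ_j+ρ reduced to Ā_13; 4-tuples below use C's row order:

    1: (6, 1, 1, 2)
    2: (0, 1, 6, 3)
    3: (0, 1, 6, 3)
    4: (6, 1, 1, 2)
    5: (6, 1, 1, 2)
    6: (0, 1, 6, 3)
    7: (1, 1, 2, 5)
    8: (0, 1, 6, 3)

The 8 indices split into 3 linkage classes (same alcove rep ⇔ same W_13-dot-orbit):

[[1, 4, 5], [2, 3, 6, 8], [7]]


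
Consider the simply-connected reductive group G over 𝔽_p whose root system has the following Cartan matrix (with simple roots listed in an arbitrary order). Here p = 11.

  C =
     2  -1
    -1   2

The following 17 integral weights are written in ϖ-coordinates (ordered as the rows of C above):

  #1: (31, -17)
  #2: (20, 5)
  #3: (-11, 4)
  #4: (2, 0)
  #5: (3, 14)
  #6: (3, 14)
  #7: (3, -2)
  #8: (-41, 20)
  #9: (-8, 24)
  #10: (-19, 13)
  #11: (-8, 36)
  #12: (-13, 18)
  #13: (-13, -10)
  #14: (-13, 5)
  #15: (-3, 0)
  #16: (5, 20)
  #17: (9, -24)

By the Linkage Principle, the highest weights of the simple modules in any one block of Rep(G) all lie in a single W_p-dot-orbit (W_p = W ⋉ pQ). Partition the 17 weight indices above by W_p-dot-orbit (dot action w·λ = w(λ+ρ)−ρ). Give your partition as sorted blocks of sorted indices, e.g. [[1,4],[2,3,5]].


A_2 Cartan matrix, 2 simple roots permuted; ρ=(1,1).

Ā_11 reps of the 17 weights (A_2, coords as presented):

  [1] (5, 5)
  [2] (5, 5)
  [3] (5, 5)
  [4] (3, 1)
  [5] (4, 3)
  [6] (4, 3)
  [7] (3, 1)
  [8] (3, 1)
  [9] (4, 3)
  [10] (4, 3)
  [11] (4, 3)
  [12] (3, 1)
  [13] (1, 1)
  [14] (5, 5)
  [15] (1, 1)
  [16] (5, 5)
  [17] (1, 1)

Linkage partition of the 17 weights (4 classes, p=11):

[[1, 2, 3, 14, 16], [4, 7, 8, 12], [5, 6, 9, 10, 11], [13, 15, 17]]


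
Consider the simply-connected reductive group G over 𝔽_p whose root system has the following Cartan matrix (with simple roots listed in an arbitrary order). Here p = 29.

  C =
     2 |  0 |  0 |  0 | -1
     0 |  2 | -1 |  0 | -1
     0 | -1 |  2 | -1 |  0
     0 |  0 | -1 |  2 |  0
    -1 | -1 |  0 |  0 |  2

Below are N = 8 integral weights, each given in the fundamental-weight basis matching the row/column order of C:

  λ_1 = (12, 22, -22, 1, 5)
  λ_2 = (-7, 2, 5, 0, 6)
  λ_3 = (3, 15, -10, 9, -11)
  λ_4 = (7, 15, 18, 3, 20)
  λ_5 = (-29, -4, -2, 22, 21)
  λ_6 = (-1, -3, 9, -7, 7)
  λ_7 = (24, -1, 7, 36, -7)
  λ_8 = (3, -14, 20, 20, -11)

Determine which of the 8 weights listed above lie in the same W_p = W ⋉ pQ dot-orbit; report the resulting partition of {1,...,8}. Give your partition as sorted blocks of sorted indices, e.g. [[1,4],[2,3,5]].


A_5 Cartan matrix, 5 simple roots permuted; ρ=(1,1,1,1,1).

Each λ_j+ρ reduced to Ā_29; 5-tuples below use C's row order:

  [1] (0, 2, 2, 6, 6)
  [2] (6, 3, 6, 1, 1)
  [3] (6, 3, 6, 1, 1)
  [4] (0, 2, 2, 6, 6)
  [5] (6, 3, 6, 1, 1)
  [6] (0, 2, 2, 6, 6)
  [7] (0, 2, 2, 6, 6)
  [8] (0, 2, 2, 6, 6)

The 8 indices split into 2 linkage classes (same alcove rep ⇔ same W_29-dot-orbit):

[[1, 4, 6, 7, 8], [2, 3, 5]]


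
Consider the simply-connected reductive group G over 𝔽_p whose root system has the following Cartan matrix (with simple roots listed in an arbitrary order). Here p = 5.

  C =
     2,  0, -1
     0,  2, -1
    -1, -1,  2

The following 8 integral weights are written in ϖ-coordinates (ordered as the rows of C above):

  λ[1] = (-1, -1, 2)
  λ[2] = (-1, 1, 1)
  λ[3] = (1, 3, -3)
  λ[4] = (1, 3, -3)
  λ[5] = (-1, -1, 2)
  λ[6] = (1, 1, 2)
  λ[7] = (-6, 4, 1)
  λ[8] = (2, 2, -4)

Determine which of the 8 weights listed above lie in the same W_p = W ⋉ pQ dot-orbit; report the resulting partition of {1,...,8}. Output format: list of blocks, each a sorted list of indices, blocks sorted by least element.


C ↔ A_3 under row/col permutation; |W(A_3)| = 24.

Folding the 8 weights λ_j+ρ into Ā_5 (reps in the given 3-coord order):

    λ_1 → (0, 0, 3)
    λ_2 → (0, 2, 2)
    λ_3 → (0, 2, 2)
    λ_4 → (0, 2, 2)
    λ_5 → (0, 0, 3)
    λ_6 → (0, 0, 3)
    λ_7 → (0, 0, 3)
    λ_8 → (0, 0, 3)

Grouping the 8 weights by Ā_5-representative: 2 linkage classes.

[[1, 5, 6, 7, 8], [2, 3, 4]]


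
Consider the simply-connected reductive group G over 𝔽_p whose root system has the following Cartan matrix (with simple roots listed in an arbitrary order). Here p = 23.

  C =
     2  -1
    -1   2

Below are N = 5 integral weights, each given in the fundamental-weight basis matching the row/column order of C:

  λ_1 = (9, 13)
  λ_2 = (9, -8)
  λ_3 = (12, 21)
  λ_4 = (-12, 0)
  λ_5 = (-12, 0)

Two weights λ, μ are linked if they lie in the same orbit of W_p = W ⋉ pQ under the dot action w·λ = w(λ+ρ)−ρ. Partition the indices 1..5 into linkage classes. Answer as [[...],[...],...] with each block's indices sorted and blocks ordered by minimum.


Cartan matrix: type A_2 (|W|=6); un-permuting the 2 rows.

W_23-reps of the 5 weights in Ā_23 (same 2-coord order as C):

  λ_1+ρ ↦ (9, 13);  λ_2+ρ ↦ (3, 7);  λ_3+ρ ↦ (1, 10);  λ_4+ρ ↦ (1, 10);  λ_5+ρ ↦ (1, 10)

These 5 weights hit 3 W_23-dot-orbits; sizes (1, 1, 3):

[[1], [2], [3, 4, 5]]
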